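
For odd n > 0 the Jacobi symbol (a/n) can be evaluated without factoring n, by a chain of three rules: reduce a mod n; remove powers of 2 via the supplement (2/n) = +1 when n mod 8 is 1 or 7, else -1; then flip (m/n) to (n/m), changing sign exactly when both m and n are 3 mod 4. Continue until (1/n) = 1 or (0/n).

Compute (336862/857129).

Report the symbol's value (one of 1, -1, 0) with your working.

336862 = 2^1·168431; (2/857129) = +1 since 857129 mod 8 = 1, so (336862/857129) = (+1)^1·(168431/857129); sign now +1
reciprocity: (168431/857129) = +1·(857129/168431) since 168431 mod 4 = 3, 857129 mod 4 = 1; sign now +1
(857129/168431) = (14974/168431)   [reduce mod 168431]
14974 = 2^1·7487; (2/168431) = +1 since 168431 mod 8 = 7, so (14974/168431) = (+1)^1·(7487/168431); sign now +1
reciprocity: (7487/168431) = -1·(168431/7487) since 7487 mod 4 = 3, 168431 mod 4 = 3; sign now -1
(168431/7487) = (3717/7487)   [reduce mod 7487]
reciprocity: (3717/7487) = +1·(7487/3717) since 3717 mod 4 = 1, 7487 mod 4 = 3; sign now -1
(7487/3717) = (53/3717)   [reduce mod 3717]
reciprocity: (53/3717) = +1·(3717/53) since 53 mod 4 = 1, 3717 mod 4 = 1; sign now -1
(3717/53) = (7/53)   [reduce mod 53]
reciprocity: (7/53) = +1·(53/7) since 7 mod 4 = 3, 53 mod 4 = 1; sign now -1
(53/7) = (4/7)   [reduce mod 7]
4 = 2^2·1; (2/7) = +1 since 7 mod 8 = 7, so (4/7) = (+1)^2·(1/7); sign now -1
(1/7) = 1; final value = sign = -1

-1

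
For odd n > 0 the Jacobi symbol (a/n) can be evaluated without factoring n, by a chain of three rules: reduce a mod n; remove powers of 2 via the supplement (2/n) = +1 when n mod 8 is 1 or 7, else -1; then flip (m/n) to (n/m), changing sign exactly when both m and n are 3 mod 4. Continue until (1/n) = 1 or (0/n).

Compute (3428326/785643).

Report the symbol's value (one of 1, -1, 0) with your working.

(3428326/785643) = (285754/785643)   [reduce mod 785643]
285754 = 2^1·142877; (2/785643) = -1 since 785643 mod 8 = 3, so (285754/785643) = (-1)^1·(142877/785643); sign now -1
reciprocity: (142877/785643) = +1·(785643/142877) since 142877 mod 4 = 1, 785643 mod 4 = 3; sign now -1
(785643/142877) = (71258/142877)   [reduce mod 142877]
71258 = 2^1·35629; (2/142877) = -1 since 142877 mod 8 = 5, so (71258/142877) = (-1)^1·(35629/142877); sign now +1
reciprocity: (35629/142877) = +1·(142877/35629) since 35629 mod 4 = 1, 142877 mod 4 = 1; sign now +1
(142877/35629) = (361/35629)   [reduce mod 35629]
reciprocity: (361/35629) = +1·(35629/361) since 361 mod 4 = 1, 35629 mod 4 = 1; sign now +1
(35629/361) = (251/361)   [reduce mod 361]
reciprocity: (251/361) = +1·(361/251) since 251 mod 4 = 3, 361 mod 4 = 1; sign now +1
(361/251) = (110/251)   [reduce mod 251]
110 = 2^1·55; (2/251) = -1 since 251 mod 8 = 3, so (110/251) = (-1)^1·(55/251); sign now -1
reciprocity: (55/251) = -1·(251/55) since 55 mod 4 = 3, 251 mod 4 = 3; sign now +1
(251/55) = (31/55)   [reduce mod 55]
reciprocity: (31/55) = -1·(55/31) since 31 mod 4 = 3, 55 mod 4 = 3; sign now -1
(55/31) = (24/31)   [reduce mod 31]
24 = 2^3·3; (2/31) = +1 since 31 mod 8 = 7, so (24/31) = (+1)^3·(3/31); sign now -1
reciprocity: (3/31) = -1·(31/3) since 3 mod 4 = 3, 31 mod 4 = 3; sign now +1
(31/3) = (1/3)   [reduce mod 3]
(1/3) = 1; final value = sign = +1

1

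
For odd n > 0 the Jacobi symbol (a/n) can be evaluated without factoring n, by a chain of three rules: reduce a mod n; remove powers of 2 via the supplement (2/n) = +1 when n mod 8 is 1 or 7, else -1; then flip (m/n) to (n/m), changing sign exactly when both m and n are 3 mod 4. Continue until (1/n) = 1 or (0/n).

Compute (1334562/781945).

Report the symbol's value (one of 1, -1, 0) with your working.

(1334562/781945): 1334562 mod 781945 = 552617, so (1334562/781945) = (552617/781945)
flip (552617/781945) -> (781945/552617): both odd, 552617 mod 4 = 1, 781945 mod 4 = 1, so the flip contributes +1; sign now +1
(781945/552617): 781945 mod 552617 = 229328, so (781945/552617) = (229328/552617)
factor out 2^4: 229328 = 2^4·14333; with 552617 mod 8 = 1, (2/552617) = +1; sign now +1; continue with (14333/552617)
flip (14333/552617) -> (552617/14333): both odd, 14333 mod 4 = 1, 552617 mod 4 = 1, so the flip contributes +1; sign now +1
(552617/14333): 552617 mod 14333 = 7963, so (552617/14333) = (7963/14333)
flip (7963/14333) -> (14333/7963): both odd, 7963 mod 4 = 3, 14333 mod 4 = 1, so the flip contributes +1; sign now +1
(14333/7963): 14333 mod 7963 = 6370, so (14333/7963) = (6370/7963)
factor out 2^1: 6370 = 2^1·3185; with 7963 mod 8 = 3, (2/7963) = -1; sign now -1; continue with (3185/7963)
flip (3185/7963) -> (7963/3185): both odd, 3185 mod 4 = 1, 7963 mod 4 = 3, so the flip contributes +1; sign now -1
(7963/3185): 7963 mod 3185 = 1593, so (7963/3185) = (1593/3185)
flip (1593/3185) -> (3185/1593): both odd, 1593 mod 4 = 1, 3185 mod 4 = 1, so the flip contributes +1; sign now -1
(3185/1593): 3185 mod 1593 = 1592, so (3185/1593) = (1592/1593)
factor out 2^3: 1592 = 2^3·199; with 1593 mod 8 = 1, (2/1593) = +1; sign now -1; continue with (199/1593)
flip (199/1593) -> (1593/199): both odd, 199 mod 4 = 3, 1593 mod 4 = 1, so the flip contributes +1; sign now -1
(1593/199): 1593 mod 199 = 1, so (1593/199) = (1/199)
reached (1/199) = 1, so the symbol is -1

-1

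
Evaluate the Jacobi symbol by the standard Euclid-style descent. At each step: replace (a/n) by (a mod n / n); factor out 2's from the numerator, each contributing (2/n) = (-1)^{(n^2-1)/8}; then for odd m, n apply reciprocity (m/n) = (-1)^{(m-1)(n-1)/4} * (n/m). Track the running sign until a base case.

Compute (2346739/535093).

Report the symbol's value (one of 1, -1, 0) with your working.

1

(2346739/535093): 2346739 mod 535093 = 206367, so (2346739/535093) = (206367/535093)
flip (206367/535093) -> (535093/206367): both odd, 206367 mod 4 = 3, 535093 mod 4 = 1, so the flip contributes +1; sign now +1
(535093/206367): 535093 mod 206367 = 122359, so (535093/206367) = (122359/206367)
flip (122359/206367) -> (206367/122359): both odd, 122359 mod 4 = 3, 206367 mod 4 = 3, so the flip contributes -1; sign now -1
(206367/122359): 206367 mod 122359 = 84008, so (206367/122359) = (84008/122359)
factor out 2^3: 84008 = 2^3·10501; with 122359 mod 8 = 7, (2/122359) = +1; sign now -1; continue with (10501/122359)
flip (10501/122359) -> (122359/10501): both odd, 10501 mod 4 = 1, 122359 mod 4 = 3, so the flip contributes +1; sign now -1
(122359/10501): 122359 mod 10501 = 6848, so (122359/10501) = (6848/10501)
factor out 2^6: 6848 = 2^6·107; with 10501 mod 8 = 5, (2/10501) = -1; sign now -1; continue with (107/10501)
flip (107/10501) -> (10501/107): both odd, 107 mod 4 = 3, 10501 mod 4 = 1, so the flip contributes +1; sign now -1
(10501/107): 10501 mod 107 = 15, so (10501/107) = (15/107)
flip (15/107) -> (107/15): both odd, 15 mod 4 = 3, 107 mod 4 = 3, so the flip contributes -1; sign now +1
(107/15): 107 mod 15 = 2, so (107/15) = (2/15)
factor out 2^1: 2 = 2^1·1; with 15 mod 8 = 7, (2/15) = +1; sign now +1; continue with (1/15)
reached (1/15) = 1, so the symbol is +1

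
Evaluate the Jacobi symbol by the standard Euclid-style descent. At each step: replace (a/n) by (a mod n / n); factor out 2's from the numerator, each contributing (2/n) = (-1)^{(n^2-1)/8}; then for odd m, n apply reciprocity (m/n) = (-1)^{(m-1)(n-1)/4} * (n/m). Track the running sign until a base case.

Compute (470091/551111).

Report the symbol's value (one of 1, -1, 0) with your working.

flip (470091/551111) -> (551111/470091): both odd, 470091 mod 4 = 3, 551111 mod 4 = 3, so the flip contributes -1; sign now -1
(551111/470091): 551111 mod 470091 = 81020, so (551111/470091) = (81020/470091)
factor out 2^2: 81020 = 2^2·20255; with 470091 mod 8 = 3, (2/470091) = -1; sign now -1; continue with (20255/470091)
flip (20255/470091) -> (470091/20255): both odd, 20255 mod 4 = 3, 470091 mod 4 = 3, so the flip contributes -1; sign now +1
(470091/20255): 470091 mod 20255 = 4226, so (470091/20255) = (4226/20255)
factor out 2^1: 4226 = 2^1·2113; with 20255 mod 8 = 7, (2/20255) = +1; sign now +1; continue with (2113/20255)
flip (2113/20255) -> (20255/2113): both odd, 2113 mod 4 = 1, 20255 mod 4 = 3, so the flip contributes +1; sign now +1
(20255/2113): 20255 mod 2113 = 1238, so (20255/2113) = (1238/2113)
factor out 2^1: 1238 = 2^1·619; with 2113 mod 8 = 1, (2/2113) = +1; sign now +1; continue with (619/2113)
flip (619/2113) -> (2113/619): both odd, 619 mod 4 = 3, 2113 mod 4 = 1, so the flip contributes +1; sign now +1
(2113/619): 2113 mod 619 = 256, so (2113/619) = (256/619)
factor out 2^8: 256 = 2^8·1; with 619 mod 8 = 3, (2/619) = -1; sign now +1; continue with (1/619)
reached (1/619) = 1, so the symbol is +1

1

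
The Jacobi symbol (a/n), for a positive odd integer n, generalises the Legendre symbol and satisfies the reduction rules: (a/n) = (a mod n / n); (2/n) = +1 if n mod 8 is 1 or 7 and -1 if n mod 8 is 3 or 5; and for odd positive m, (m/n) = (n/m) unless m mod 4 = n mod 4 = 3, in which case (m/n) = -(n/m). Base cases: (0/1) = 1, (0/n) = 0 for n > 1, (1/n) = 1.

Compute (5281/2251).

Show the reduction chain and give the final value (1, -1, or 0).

(5281/2251): 5281 mod 2251 = 779, so (5281/2251) = (779/2251)
flip (779/2251) -> (2251/779): both odd, 779 mod 4 = 3, 2251 mod 4 = 3, so the flip contributes -1; sign now -1
(2251/779): 2251 mod 779 = 693, so (2251/779) = (693/779)
flip (693/779) -> (779/693): both odd, 693 mod 4 = 1, 779 mod 4 = 3, so the flip contributes +1; sign now -1
(779/693): 779 mod 693 = 86, so (779/693) = (86/693)
factor out 2^1: 86 = 2^1·43; with 693 mod 8 = 5, (2/693) = -1; sign now +1; continue with (43/693)
flip (43/693) -> (693/43): both odd, 43 mod 4 = 3, 693 mod 4 = 1, so the flip contributes +1; sign now +1
(693/43): 693 mod 43 = 5, so (693/43) = (5/43)
flip (5/43) -> (43/5): both odd, 5 mod 4 = 1, 43 mod 4 = 3, so the flip contributes +1; sign now +1
(43/5): 43 mod 5 = 3, so (43/5) = (3/5)
flip (3/5) -> (5/3): both odd, 3 mod 4 = 3, 5 mod 4 = 1, so the flip contributes +1; sign now +1
(5/3): 5 mod 3 = 2, so (5/3) = (2/3)
factor out 2^1: 2 = 2^1·1; with 3 mod 8 = 3, (2/3) = -1; sign now -1; continue with (1/3)
reached (1/3) = 1, so the symbol is -1

-1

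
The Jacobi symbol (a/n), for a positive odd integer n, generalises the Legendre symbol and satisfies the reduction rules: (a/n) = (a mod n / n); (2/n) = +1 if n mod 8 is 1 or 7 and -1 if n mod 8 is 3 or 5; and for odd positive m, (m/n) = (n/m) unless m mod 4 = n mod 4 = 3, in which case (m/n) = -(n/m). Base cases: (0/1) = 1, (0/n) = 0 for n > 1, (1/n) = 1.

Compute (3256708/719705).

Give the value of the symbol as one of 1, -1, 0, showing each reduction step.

(3256708/719705) = (377888/719705)   [reduce mod 719705]
377888 = 2^5·11809; (2/719705) = +1 since 719705 mod 8 = 1, so (377888/719705) = (+1)^5·(11809/719705); sign now +1
reciprocity: (11809/719705) = +1·(719705/11809) since 11809 mod 4 = 1, 719705 mod 4 = 1; sign now +1
(719705/11809) = (11165/11809)   [reduce mod 11809]
reciprocity: (11165/11809) = +1·(11809/11165) since 11165 mod 4 = 1, 11809 mod 4 = 1; sign now +1
(11809/11165) = (644/11165)   [reduce mod 11165]
644 = 2^2·161; (2/11165) = -1 since 11165 mod 8 = 5, so (644/11165) = (-1)^2·(161/11165); sign now +1
reciprocity: (161/11165) = +1·(11165/161) since 161 mod 4 = 1, 11165 mod 4 = 1; sign now +1
(11165/161) = (56/161)   [reduce mod 161]
56 = 2^3·7; (2/161) = +1 since 161 mod 8 = 1, so (56/161) = (+1)^3·(7/161); sign now +1
reciprocity: (7/161) = +1·(161/7) since 7 mod 4 = 3, 161 mod 4 = 1; sign now +1
(161/7) = (0/7)   [reduce mod 7]
(0/7) = 0   [gcd(a, n) > 1]; final value = 0

0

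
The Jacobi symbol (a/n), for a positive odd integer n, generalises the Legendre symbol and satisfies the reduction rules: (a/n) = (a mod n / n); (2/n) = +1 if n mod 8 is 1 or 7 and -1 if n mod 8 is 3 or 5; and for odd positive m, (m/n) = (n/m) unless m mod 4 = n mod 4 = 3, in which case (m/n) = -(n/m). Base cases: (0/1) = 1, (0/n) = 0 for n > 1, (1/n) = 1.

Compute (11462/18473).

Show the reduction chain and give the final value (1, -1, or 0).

1

factor out 2^1: 11462 = 2^1·5731; with 18473 mod 8 = 1, (2/18473) = +1; sign now +1; continue with (5731/18473)
flip (5731/18473) -> (18473/5731): both odd, 5731 mod 4 = 3, 18473 mod 4 = 1, so the flip contributes +1; sign now +1
(18473/5731): 18473 mod 5731 = 1280, so (18473/5731) = (1280/5731)
factor out 2^8: 1280 = 2^8·5; with 5731 mod 8 = 3, (2/5731) = -1; sign now +1; continue with (5/5731)
flip (5/5731) -> (5731/5): both odd, 5 mod 4 = 1, 5731 mod 4 = 3, so the flip contributes +1; sign now +1
(5731/5): 5731 mod 5 = 1, so (5731/5) = (1/5)
reached (1/5) = 1, so the symbol is +1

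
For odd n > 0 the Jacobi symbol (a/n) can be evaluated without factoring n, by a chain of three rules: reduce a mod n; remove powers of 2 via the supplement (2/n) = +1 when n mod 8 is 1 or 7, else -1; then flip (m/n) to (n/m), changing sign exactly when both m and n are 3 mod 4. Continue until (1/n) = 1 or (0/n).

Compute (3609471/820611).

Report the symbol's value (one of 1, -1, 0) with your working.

0

(3609471/820611): 3609471 mod 820611 = 327027, so (3609471/820611) = (327027/820611)
flip (327027/820611) -> (820611/327027): both odd, 327027 mod 4 = 3, 820611 mod 4 = 3, so the flip contributes -1; sign now -1
(820611/327027): 820611 mod 327027 = 166557, so (820611/327027) = (166557/327027)
flip (166557/327027) -> (327027/166557): both odd, 166557 mod 4 = 1, 327027 mod 4 = 3, so the flip contributes +1; sign now -1
(327027/166557): 327027 mod 166557 = 160470, so (327027/166557) = (160470/166557)
factor out 2^1: 160470 = 2^1·80235; with 166557 mod 8 = 5, (2/166557) = -1; sign now +1; continue with (80235/166557)
flip (80235/166557) -> (166557/80235): both odd, 80235 mod 4 = 3, 166557 mod 4 = 1, so the flip contributes +1; sign now +1
(166557/80235): 166557 mod 80235 = 6087, so (166557/80235) = (6087/80235)
flip (6087/80235) -> (80235/6087): both odd, 6087 mod 4 = 3, 80235 mod 4 = 3, so the flip contributes -1; sign now -1
(80235/6087): 80235 mod 6087 = 1104, so (80235/6087) = (1104/6087)
factor out 2^4: 1104 = 2^4·69; with 6087 mod 8 = 7, (2/6087) = +1; sign now -1; continue with (69/6087)
flip (69/6087) -> (6087/69): both odd, 69 mod 4 = 1, 6087 mod 4 = 3, so the flip contributes +1; sign now -1
(6087/69): 6087 mod 69 = 15, so (6087/69) = (15/69)
flip (15/69) -> (69/15): both odd, 15 mod 4 = 3, 69 mod 4 = 1, so the flip contributes +1; sign now -1
(69/15): 69 mod 15 = 9, so (69/15) = (9/15)
flip (9/15) -> (15/9): both odd, 9 mod 4 = 1, 15 mod 4 = 3, so the flip contributes +1; sign now -1
(15/9): 15 mod 9 = 6, so (15/9) = (6/9)
factor out 2^1: 6 = 2^1·3; with 9 mod 8 = 1, (2/9) = +1; sign now -1; continue with (3/9)
flip (3/9) -> (9/3): both odd, 3 mod 4 = 3, 9 mod 4 = 1, so the flip contributes +1; sign now -1
(9/3): 9 mod 3 = 0, so (9/3) = (0/3)
reached (0/3); gcd(a, n) > 1, so (0/3) = 0 and the symbol is 0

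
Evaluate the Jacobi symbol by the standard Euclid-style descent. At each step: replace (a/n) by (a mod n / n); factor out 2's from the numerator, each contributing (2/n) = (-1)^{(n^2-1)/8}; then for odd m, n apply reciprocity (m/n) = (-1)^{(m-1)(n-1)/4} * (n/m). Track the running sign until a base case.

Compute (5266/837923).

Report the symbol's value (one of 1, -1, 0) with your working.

5266 = 2^1·2633; (2/837923) = -1 since 837923 mod 8 = 3, so (5266/837923) = (-1)^1·(2633/837923); sign now -1
reciprocity: (2633/837923) = +1·(837923/2633) since 2633 mod 4 = 1, 837923 mod 4 = 3; sign now -1
(837923/2633) = (629/2633)   [reduce mod 2633]
reciprocity: (629/2633) = +1·(2633/629) since 629 mod 4 = 1, 2633 mod 4 = 1; sign now -1
(2633/629) = (117/629)   [reduce mod 629]
reciprocity: (117/629) = +1·(629/117) since 117 mod 4 = 1, 629 mod 4 = 1; sign now -1
(629/117) = (44/117)   [reduce mod 117]
44 = 2^2·11; (2/117) = -1 since 117 mod 8 = 5, so (44/117) = (-1)^2·(11/117); sign now -1
reciprocity: (11/117) = +1·(117/11) since 11 mod 4 = 3, 117 mod 4 = 1; sign now -1
(117/11) = (7/11)   [reduce mod 11]
reciprocity: (7/11) = -1·(11/7) since 7 mod 4 = 3, 11 mod 4 = 3; sign now +1
(11/7) = (4/7)   [reduce mod 7]
4 = 2^2·1; (2/7) = +1 since 7 mod 8 = 7, so (4/7) = (+1)^2·(1/7); sign now +1
(1/7) = 1; final value = sign = +1

1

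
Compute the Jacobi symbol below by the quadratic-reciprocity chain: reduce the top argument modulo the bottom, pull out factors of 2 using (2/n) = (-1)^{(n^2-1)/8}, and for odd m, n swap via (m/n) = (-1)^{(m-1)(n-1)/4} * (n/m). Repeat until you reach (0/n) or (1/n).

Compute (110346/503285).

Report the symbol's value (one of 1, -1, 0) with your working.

factor out 2^1: 110346 = 2^1·55173; with 503285 mod 8 = 5, (2/503285) = -1; sign now -1; continue with (55173/503285)
flip (55173/503285) -> (503285/55173): both odd, 55173 mod 4 = 1, 503285 mod 4 = 1, so the flip contributes +1; sign now -1
(503285/55173): 503285 mod 55173 = 6728, so (503285/55173) = (6728/55173)
factor out 2^3: 6728 = 2^3·841; with 55173 mod 8 = 5, (2/55173) = -1; sign now +1; continue with (841/55173)
flip (841/55173) -> (55173/841): both odd, 841 mod 4 = 1, 55173 mod 4 = 1, so the flip contributes +1; sign now +1
(55173/841): 55173 mod 841 = 508, so (55173/841) = (508/841)
factor out 2^2: 508 = 2^2·127; with 841 mod 8 = 1, (2/841) = +1; sign now +1; continue with (127/841)
flip (127/841) -> (841/127): both odd, 127 mod 4 = 3, 841 mod 4 = 1, so the flip contributes +1; sign now +1
(841/127): 841 mod 127 = 79, so (841/127) = (79/127)
flip (79/127) -> (127/79): both odd, 79 mod 4 = 3, 127 mod 4 = 3, so the flip contributes -1; sign now -1
(127/79): 127 mod 79 = 48, so (127/79) = (48/79)
factor out 2^4: 48 = 2^4·3; with 79 mod 8 = 7, (2/79) = +1; sign now -1; continue with (3/79)
flip (3/79) -> (79/3): both odd, 3 mod 4 = 3, 79 mod 4 = 3, so the flip contributes -1; sign now +1
(79/3): 79 mod 3 = 1, so (79/3) = (1/3)
reached (1/3) = 1, so the symbol is +1

1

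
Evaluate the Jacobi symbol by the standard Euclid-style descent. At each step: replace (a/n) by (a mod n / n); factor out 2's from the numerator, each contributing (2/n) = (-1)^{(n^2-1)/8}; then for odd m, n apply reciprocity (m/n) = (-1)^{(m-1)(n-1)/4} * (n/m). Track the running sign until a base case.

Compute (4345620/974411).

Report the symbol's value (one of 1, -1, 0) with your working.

(4345620/974411): 4345620 mod 974411 = 447976, so (4345620/974411) = (447976/974411)
factor out 2^3: 447976 = 2^3·55997; with 974411 mod 8 = 3, (2/974411) = -1; sign now -1; continue with (55997/974411)
flip (55997/974411) -> (974411/55997): both odd, 55997 mod 4 = 1, 974411 mod 4 = 3, so the flip contributes +1; sign now -1
(974411/55997): 974411 mod 55997 = 22462, so (974411/55997) = (22462/55997)
factor out 2^1: 22462 = 2^1·11231; with 55997 mod 8 = 5, (2/55997) = -1; sign now +1; continue with (11231/55997)
flip (11231/55997) -> (55997/11231): both odd, 11231 mod 4 = 3, 55997 mod 4 = 1, so the flip contributes +1; sign now +1
(55997/11231): 55997 mod 11231 = 11073, so (55997/11231) = (11073/11231)
flip (11073/11231) -> (11231/11073): both odd, 11073 mod 4 = 1, 11231 mod 4 = 3, so the flip contributes +1; sign now +1
(11231/11073): 11231 mod 11073 = 158, so (11231/11073) = (158/11073)
factor out 2^1: 158 = 2^1·79; with 11073 mod 8 = 1, (2/11073) = +1; sign now +1; continue with (79/11073)
flip (79/11073) -> (11073/79): both odd, 79 mod 4 = 3, 11073 mod 4 = 1, so the flip contributes +1; sign now +1
(11073/79): 11073 mod 79 = 13, so (11073/79) = (13/79)
flip (13/79) -> (79/13): both odd, 13 mod 4 = 1, 79 mod 4 = 3, so the flip contributes +1; sign now +1
(79/13): 79 mod 13 = 1, so (79/13) = (1/13)
reached (1/13) = 1, so the symbol is +1

1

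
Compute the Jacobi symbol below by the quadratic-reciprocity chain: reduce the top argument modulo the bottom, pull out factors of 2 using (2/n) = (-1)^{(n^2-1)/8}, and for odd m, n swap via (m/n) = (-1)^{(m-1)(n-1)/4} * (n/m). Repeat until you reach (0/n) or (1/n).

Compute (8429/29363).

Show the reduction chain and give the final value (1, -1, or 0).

reciprocity: (8429/29363) = +1·(29363/8429) since 8429 mod 4 = 1, 29363 mod 4 = 3; sign now +1
(29363/8429) = (4076/8429)   [reduce mod 8429]
4076 = 2^2·1019; (2/8429) = -1 since 8429 mod 8 = 5, so (4076/8429) = (-1)^2·(1019/8429); sign now +1
reciprocity: (1019/8429) = +1·(8429/1019) since 1019 mod 4 = 3, 8429 mod 4 = 1; sign now +1
(8429/1019) = (277/1019)   [reduce mod 1019]
reciprocity: (277/1019) = +1·(1019/277) since 277 mod 4 = 1, 1019 mod 4 = 3; sign now +1
(1019/277) = (188/277)   [reduce mod 277]
188 = 2^2·47; (2/277) = -1 since 277 mod 8 = 5, so (188/277) = (-1)^2·(47/277); sign now +1
reciprocity: (47/277) = +1·(277/47) since 47 mod 4 = 3, 277 mod 4 = 1; sign now +1
(277/47) = (42/47)   [reduce mod 47]
42 = 2^1·21; (2/47) = +1 since 47 mod 8 = 7, so (42/47) = (+1)^1·(21/47); sign now +1
reciprocity: (21/47) = +1·(47/21) since 21 mod 4 = 1, 47 mod 4 = 3; sign now +1
(47/21) = (5/21)   [reduce mod 21]
reciprocity: (5/21) = +1·(21/5) since 5 mod 4 = 1, 21 mod 4 = 1; sign now +1
(21/5) = (1/5)   [reduce mod 5]
(1/5) = 1; final value = sign = +1

1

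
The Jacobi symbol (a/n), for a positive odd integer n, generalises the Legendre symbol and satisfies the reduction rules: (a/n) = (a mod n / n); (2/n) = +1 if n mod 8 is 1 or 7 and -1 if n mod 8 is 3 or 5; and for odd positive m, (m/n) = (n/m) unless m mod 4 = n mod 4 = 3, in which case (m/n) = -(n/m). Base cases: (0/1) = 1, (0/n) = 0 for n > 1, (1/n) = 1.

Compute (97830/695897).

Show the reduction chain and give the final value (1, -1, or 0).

-1

97830 = 2^1·48915; (2/695897) = +1 since 695897 mod 8 = 1, so (97830/695897) = (+1)^1·(48915/695897); sign now +1
reciprocity: (48915/695897) = +1·(695897/48915) since 48915 mod 4 = 3, 695897 mod 4 = 1; sign now +1
(695897/48915) = (11087/48915)   [reduce mod 48915]
reciprocity: (11087/48915) = -1·(48915/11087) since 11087 mod 4 = 3, 48915 mod 4 = 3; sign now -1
(48915/11087) = (4567/11087)   [reduce mod 11087]
reciprocity: (4567/11087) = -1·(11087/4567) since 4567 mod 4 = 3, 11087 mod 4 = 3; sign now +1
(11087/4567) = (1953/4567)   [reduce mod 4567]
reciprocity: (1953/4567) = +1·(4567/1953) since 1953 mod 4 = 1, 4567 mod 4 = 3; sign now +1
(4567/1953) = (661/1953)   [reduce mod 1953]
reciprocity: (661/1953) = +1·(1953/661) since 661 mod 4 = 1, 1953 mod 4 = 1; sign now +1
(1953/661) = (631/661)   [reduce mod 661]
reciprocity: (631/661) = +1·(661/631) since 631 mod 4 = 3, 661 mod 4 = 1; sign now +1
(661/631) = (30/631)   [reduce mod 631]
30 = 2^1·15; (2/631) = +1 since 631 mod 8 = 7, so (30/631) = (+1)^1·(15/631); sign now +1
reciprocity: (15/631) = -1·(631/15) since 15 mod 4 = 3, 631 mod 4 = 3; sign now -1
(631/15) = (1/15)   [reduce mod 15]
(1/15) = 1; final value = sign = -1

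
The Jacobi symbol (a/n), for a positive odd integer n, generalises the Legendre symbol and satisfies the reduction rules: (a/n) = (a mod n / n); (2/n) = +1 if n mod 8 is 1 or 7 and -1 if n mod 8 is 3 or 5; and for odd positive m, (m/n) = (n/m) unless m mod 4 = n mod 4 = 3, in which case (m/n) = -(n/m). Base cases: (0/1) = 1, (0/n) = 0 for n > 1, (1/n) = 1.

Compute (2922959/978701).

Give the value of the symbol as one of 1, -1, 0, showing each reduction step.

0

(2922959/978701) = (965557/978701)   [reduce mod 978701]
reciprocity: (965557/978701) = +1·(978701/965557) since 965557 mod 4 = 1, 978701 mod 4 = 1; sign now +1
(978701/965557) = (13144/965557)   [reduce mod 965557]
13144 = 2^3·1643; (2/965557) = -1 since 965557 mod 8 = 5, so (13144/965557) = (-1)^3·(1643/965557); sign now -1
reciprocity: (1643/965557) = +1·(965557/1643) since 1643 mod 4 = 3, 965557 mod 4 = 1; sign now -1
(965557/1643) = (1116/1643)   [reduce mod 1643]
1116 = 2^2·279; (2/1643) = -1 since 1643 mod 8 = 3, so (1116/1643) = (-1)^2·(279/1643); sign now -1
reciprocity: (279/1643) = -1·(1643/279) since 279 mod 4 = 3, 1643 mod 4 = 3; sign now +1
(1643/279) = (248/279)   [reduce mod 279]
248 = 2^3·31; (2/279) = +1 since 279 mod 8 = 7, so (248/279) = (+1)^3·(31/279); sign now +1
reciprocity: (31/279) = -1·(279/31) since 31 mod 4 = 3, 279 mod 4 = 3; sign now -1
(279/31) = (0/31)   [reduce mod 31]
(0/31) = 0   [gcd(a, n) > 1]; final value = 0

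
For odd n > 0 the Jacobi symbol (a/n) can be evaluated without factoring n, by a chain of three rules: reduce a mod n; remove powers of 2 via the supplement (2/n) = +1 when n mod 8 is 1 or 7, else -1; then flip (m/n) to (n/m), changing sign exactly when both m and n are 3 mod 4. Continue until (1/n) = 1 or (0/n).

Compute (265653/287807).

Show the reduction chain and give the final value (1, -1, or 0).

flip (265653/287807) -> (287807/265653): both odd, 265653 mod 4 = 1, 287807 mod 4 = 3, so the flip contributes +1; sign now +1
(287807/265653): 287807 mod 265653 = 22154, so (287807/265653) = (22154/265653)
factor out 2^1: 22154 = 2^1·11077; with 265653 mod 8 = 5, (2/265653) = -1; sign now -1; continue with (11077/265653)
flip (11077/265653) -> (265653/11077): both odd, 11077 mod 4 = 1, 265653 mod 4 = 1, so the flip contributes +1; sign now -1
(265653/11077): 265653 mod 11077 = 10882, so (265653/11077) = (10882/11077)
factor out 2^1: 10882 = 2^1·5441; with 11077 mod 8 = 5, (2/11077) = -1; sign now +1; continue with (5441/11077)
flip (5441/11077) -> (11077/5441): both odd, 5441 mod 4 = 1, 11077 mod 4 = 1, so the flip contributes +1; sign now +1
(11077/5441): 11077 mod 5441 = 195, so (11077/5441) = (195/5441)
flip (195/5441) -> (5441/195): both odd, 195 mod 4 = 3, 5441 mod 4 = 1, so the flip contributes +1; sign now +1
(5441/195): 5441 mod 195 = 176, so (5441/195) = (176/195)
factor out 2^4: 176 = 2^4·11; with 195 mod 8 = 3, (2/195) = -1; sign now +1; continue with (11/195)
flip (11/195) -> (195/11): both odd, 11 mod 4 = 3, 195 mod 4 = 3, so the flip contributes -1; sign now -1
(195/11): 195 mod 11 = 8, so (195/11) = (8/11)
factor out 2^3: 8 = 2^3·1; with 11 mod 8 = 3, (2/11) = -1; sign now +1; continue with (1/11)
reached (1/11) = 1, so the symbol is +1

1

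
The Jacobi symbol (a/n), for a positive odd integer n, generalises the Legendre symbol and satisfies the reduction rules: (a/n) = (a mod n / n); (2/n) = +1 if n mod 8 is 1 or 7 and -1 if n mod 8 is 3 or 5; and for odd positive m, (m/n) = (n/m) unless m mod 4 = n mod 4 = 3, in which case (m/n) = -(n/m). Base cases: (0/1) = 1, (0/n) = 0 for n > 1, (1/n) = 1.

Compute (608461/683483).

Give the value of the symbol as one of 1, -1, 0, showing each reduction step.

-1

reciprocity: (608461/683483) = +1·(683483/608461) since 608461 mod 4 = 1, 683483 mod 4 = 3; sign now +1
(683483/608461) = (75022/608461)   [reduce mod 608461]
75022 = 2^1·37511; (2/608461) = -1 since 608461 mod 8 = 5, so (75022/608461) = (-1)^1·(37511/608461); sign now -1
reciprocity: (37511/608461) = +1·(608461/37511) since 37511 mod 4 = 3, 608461 mod 4 = 1; sign now -1
(608461/37511) = (8285/37511)   [reduce mod 37511]
reciprocity: (8285/37511) = +1·(37511/8285) since 8285 mod 4 = 1, 37511 mod 4 = 3; sign now -1
(37511/8285) = (4371/8285)   [reduce mod 8285]
reciprocity: (4371/8285) = +1·(8285/4371) since 4371 mod 4 = 3, 8285 mod 4 = 1; sign now -1
(8285/4371) = (3914/4371)   [reduce mod 4371]
3914 = 2^1·1957; (2/4371) = -1 since 4371 mod 8 = 3, so (3914/4371) = (-1)^1·(1957/4371); sign now +1
reciprocity: (1957/4371) = +1·(4371/1957) since 1957 mod 4 = 1, 4371 mod 4 = 3; sign now +1
(4371/1957) = (457/1957)   [reduce mod 1957]
reciprocity: (457/1957) = +1·(1957/457) since 457 mod 4 = 1, 1957 mod 4 = 1; sign now +1
(1957/457) = (129/457)   [reduce mod 457]
reciprocity: (129/457) = +1·(457/129) since 129 mod 4 = 1, 457 mod 4 = 1; sign now +1
(457/129) = (70/129)   [reduce mod 129]
70 = 2^1·35; (2/129) = +1 since 129 mod 8 = 1, so (70/129) = (+1)^1·(35/129); sign now +1
reciprocity: (35/129) = +1·(129/35) since 35 mod 4 = 3, 129 mod 4 = 1; sign now +1
(129/35) = (24/35)   [reduce mod 35]
24 = 2^3·3; (2/35) = -1 since 35 mod 8 = 3, so (24/35) = (-1)^3·(3/35); sign now -1
reciprocity: (3/35) = -1·(35/3) since 3 mod 4 = 3, 35 mod 4 = 3; sign now +1
(35/3) = (2/3)   [reduce mod 3]
2 = 2^1·1; (2/3) = -1 since 3 mod 8 = 3, so (2/3) = (-1)^1·(1/3); sign now -1
(1/3) = 1; final value = sign = -1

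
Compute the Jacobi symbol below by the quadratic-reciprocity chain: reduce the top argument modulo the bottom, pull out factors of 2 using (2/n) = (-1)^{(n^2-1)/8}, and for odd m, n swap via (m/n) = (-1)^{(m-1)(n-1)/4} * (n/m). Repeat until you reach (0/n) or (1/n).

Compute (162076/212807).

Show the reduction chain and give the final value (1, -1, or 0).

162076 = 2^2·40519; (2/212807) = +1 since 212807 mod 8 = 7, so (162076/212807) = (+1)^2·(40519/212807); sign now +1
reciprocity: (40519/212807) = -1·(212807/40519) since 40519 mod 4 = 3, 212807 mod 4 = 3; sign now -1
(212807/40519) = (10212/40519)   [reduce mod 40519]
10212 = 2^2·2553; (2/40519) = +1 since 40519 mod 8 = 7, so (10212/40519) = (+1)^2·(2553/40519); sign now -1
reciprocity: (2553/40519) = +1·(40519/2553) since 2553 mod 4 = 1, 40519 mod 4 = 3; sign now -1
(40519/2553) = (2224/2553)   [reduce mod 2553]
2224 = 2^4·139; (2/2553) = +1 since 2553 mod 8 = 1, so (2224/2553) = (+1)^4·(139/2553); sign now -1
reciprocity: (139/2553) = +1·(2553/139) since 139 mod 4 = 3, 2553 mod 4 = 1; sign now -1
(2553/139) = (51/139)   [reduce mod 139]
reciprocity: (51/139) = -1·(139/51) since 51 mod 4 = 3, 139 mod 4 = 3; sign now +1
(139/51) = (37/51)   [reduce mod 51]
reciprocity: (37/51) = +1·(51/37) since 37 mod 4 = 1, 51 mod 4 = 3; sign now +1
(51/37) = (14/37)   [reduce mod 37]
14 = 2^1·7; (2/37) = -1 since 37 mod 8 = 5, so (14/37) = (-1)^1·(7/37); sign now -1
reciprocity: (7/37) = +1·(37/7) since 7 mod 4 = 3, 37 mod 4 = 1; sign now -1
(37/7) = (2/7)   [reduce mod 7]
2 = 2^1·1; (2/7) = +1 since 7 mod 8 = 7, so (2/7) = (+1)^1·(1/7); sign now -1
(1/7) = 1; final value = sign = -1

-1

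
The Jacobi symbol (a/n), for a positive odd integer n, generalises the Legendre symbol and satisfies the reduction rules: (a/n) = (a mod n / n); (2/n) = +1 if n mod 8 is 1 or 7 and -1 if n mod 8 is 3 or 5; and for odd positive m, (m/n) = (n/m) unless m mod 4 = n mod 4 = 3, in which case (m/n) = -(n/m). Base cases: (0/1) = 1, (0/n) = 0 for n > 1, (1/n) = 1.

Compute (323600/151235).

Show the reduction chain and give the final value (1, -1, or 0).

0

(323600/151235): 323600 mod 151235 = 21130, so (323600/151235) = (21130/151235)
factor out 2^1: 21130 = 2^1·10565; with 151235 mod 8 = 3, (2/151235) = -1; sign now -1; continue with (10565/151235)
flip (10565/151235) -> (151235/10565): both odd, 10565 mod 4 = 1, 151235 mod 4 = 3, so the flip contributes +1; sign now -1
(151235/10565): 151235 mod 10565 = 3325, so (151235/10565) = (3325/10565)
flip (3325/10565) -> (10565/3325): both odd, 3325 mod 4 = 1, 10565 mod 4 = 1, so the flip contributes +1; sign now -1
(10565/3325): 10565 mod 3325 = 590, so (10565/3325) = (590/3325)
factor out 2^1: 590 = 2^1·295; with 3325 mod 8 = 5, (2/3325) = -1; sign now +1; continue with (295/3325)
flip (295/3325) -> (3325/295): both odd, 295 mod 4 = 3, 3325 mod 4 = 1, so the flip contributes +1; sign now +1
(3325/295): 3325 mod 295 = 80, so (3325/295) = (80/295)
factor out 2^4: 80 = 2^4·5; with 295 mod 8 = 7, (2/295) = +1; sign now +1; continue with (5/295)
flip (5/295) -> (295/5): both odd, 5 mod 4 = 1, 295 mod 4 = 3, so the flip contributes +1; sign now +1
(295/5): 295 mod 5 = 0, so (295/5) = (0/5)
reached (0/5); gcd(a, n) > 1, so (0/5) = 0 and the symbol is 0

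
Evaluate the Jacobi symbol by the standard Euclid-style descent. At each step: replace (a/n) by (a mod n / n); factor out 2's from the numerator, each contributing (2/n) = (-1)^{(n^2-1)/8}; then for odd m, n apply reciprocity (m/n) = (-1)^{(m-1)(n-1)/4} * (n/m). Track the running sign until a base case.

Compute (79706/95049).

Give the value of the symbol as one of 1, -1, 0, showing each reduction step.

factor out 2^1: 79706 = 2^1·39853; with 95049 mod 8 = 1, (2/95049) = +1; sign now +1; continue with (39853/95049)
flip (39853/95049) -> (95049/39853): both odd, 39853 mod 4 = 1, 95049 mod 4 = 1, so the flip contributes +1; sign now +1
(95049/39853): 95049 mod 39853 = 15343, so (95049/39853) = (15343/39853)
flip (15343/39853) -> (39853/15343): both odd, 15343 mod 4 = 3, 39853 mod 4 = 1, so the flip contributes +1; sign now +1
(39853/15343): 39853 mod 15343 = 9167, so (39853/15343) = (9167/15343)
flip (9167/15343) -> (15343/9167): both odd, 9167 mod 4 = 3, 15343 mod 4 = 3, so the flip contributes -1; sign now -1
(15343/9167): 15343 mod 9167 = 6176, so (15343/9167) = (6176/9167)
factor out 2^5: 6176 = 2^5·193; with 9167 mod 8 = 7, (2/9167) = +1; sign now -1; continue with (193/9167)
flip (193/9167) -> (9167/193): both odd, 193 mod 4 = 1, 9167 mod 4 = 3, so the flip contributes +1; sign now -1
(9167/193): 9167 mod 193 = 96, so (9167/193) = (96/193)
factor out 2^5: 96 = 2^5·3; with 193 mod 8 = 1, (2/193) = +1; sign now -1; continue with (3/193)
flip (3/193) -> (193/3): both odd, 3 mod 4 = 3, 193 mod 4 = 1, so the flip contributes +1; sign now -1
(193/3): 193 mod 3 = 1, so (193/3) = (1/3)
reached (1/3) = 1, so the symbol is -1

-1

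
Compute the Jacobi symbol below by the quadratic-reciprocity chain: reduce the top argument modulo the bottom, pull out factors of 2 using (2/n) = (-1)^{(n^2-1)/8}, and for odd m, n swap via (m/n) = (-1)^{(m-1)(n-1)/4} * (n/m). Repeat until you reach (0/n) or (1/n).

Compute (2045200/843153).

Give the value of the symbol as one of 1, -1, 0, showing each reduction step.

-1

(2045200/843153) = (358894/843153)   [reduce mod 843153]
358894 = 2^1·179447; (2/843153) = +1 since 843153 mod 8 = 1, so (358894/843153) = (+1)^1·(179447/843153); sign now +1
reciprocity: (179447/843153) = +1·(843153/179447) since 179447 mod 4 = 3, 843153 mod 4 = 1; sign now +1
(843153/179447) = (125365/179447)   [reduce mod 179447]
reciprocity: (125365/179447) = +1·(179447/125365) since 125365 mod 4 = 1, 179447 mod 4 = 3; sign now +1
(179447/125365) = (54082/125365)   [reduce mod 125365]
54082 = 2^1·27041; (2/125365) = -1 since 125365 mod 8 = 5, so (54082/125365) = (-1)^1·(27041/125365); sign now -1
reciprocity: (27041/125365) = +1·(125365/27041) since 27041 mod 4 = 1, 125365 mod 4 = 1; sign now -1
(125365/27041) = (17201/27041)   [reduce mod 27041]
reciprocity: (17201/27041) = +1·(27041/17201) since 17201 mod 4 = 1, 27041 mod 4 = 1; sign now -1
(27041/17201) = (9840/17201)   [reduce mod 17201]
9840 = 2^4·615; (2/17201) = +1 since 17201 mod 8 = 1, so (9840/17201) = (+1)^4·(615/17201); sign now -1
reciprocity: (615/17201) = +1·(17201/615) since 615 mod 4 = 3, 17201 mod 4 = 1; sign now -1
(17201/615) = (596/615)   [reduce mod 615]
596 = 2^2·149; (2/615) = +1 since 615 mod 8 = 7, so (596/615) = (+1)^2·(149/615); sign now -1
reciprocity: (149/615) = +1·(615/149) since 149 mod 4 = 1, 615 mod 4 = 3; sign now -1
(615/149) = (19/149)   [reduce mod 149]
reciprocity: (19/149) = +1·(149/19) since 19 mod 4 = 3, 149 mod 4 = 1; sign now -1
(149/19) = (16/19)   [reduce mod 19]
16 = 2^4·1; (2/19) = -1 since 19 mod 8 = 3, so (16/19) = (-1)^4·(1/19); sign now -1
(1/19) = 1; final value = sign = -1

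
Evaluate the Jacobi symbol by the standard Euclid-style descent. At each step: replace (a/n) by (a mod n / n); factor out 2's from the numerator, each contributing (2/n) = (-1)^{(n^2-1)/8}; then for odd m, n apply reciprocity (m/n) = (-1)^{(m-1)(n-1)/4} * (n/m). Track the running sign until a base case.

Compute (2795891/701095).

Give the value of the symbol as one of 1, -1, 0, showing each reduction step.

(2795891/701095): 2795891 mod 701095 = 692606, so (2795891/701095) = (692606/701095)
factor out 2^1: 692606 = 2^1·346303; with 701095 mod 8 = 7, (2/701095) = +1; sign now +1; continue with (346303/701095)
flip (346303/701095) -> (701095/346303): both odd, 346303 mod 4 = 3, 701095 mod 4 = 3, so the flip contributes -1; sign now -1
(701095/346303): 701095 mod 346303 = 8489, so (701095/346303) = (8489/346303)
flip (8489/346303) -> (346303/8489): both odd, 8489 mod 4 = 1, 346303 mod 4 = 3, so the flip contributes +1; sign now -1
(346303/8489): 346303 mod 8489 = 6743, so (346303/8489) = (6743/8489)
flip (6743/8489) -> (8489/6743): both odd, 6743 mod 4 = 3, 8489 mod 4 = 1, so the flip contributes +1; sign now -1
(8489/6743): 8489 mod 6743 = 1746, so (8489/6743) = (1746/6743)
factor out 2^1: 1746 = 2^1·873; with 6743 mod 8 = 7, (2/6743) = +1; sign now -1; continue with (873/6743)
flip (873/6743) -> (6743/873): both odd, 873 mod 4 = 1, 6743 mod 4 = 3, so the flip contributes +1; sign now -1
(6743/873): 6743 mod 873 = 632, so (6743/873) = (632/873)
factor out 2^3: 632 = 2^3·79; with 873 mod 8 = 1, (2/873) = +1; sign now -1; continue with (79/873)
flip (79/873) -> (873/79): both odd, 79 mod 4 = 3, 873 mod 4 = 1, so the flip contributes +1; sign now -1
(873/79): 873 mod 79 = 4, so (873/79) = (4/79)
factor out 2^2: 4 = 2^2·1; with 79 mod 8 = 7, (2/79) = +1; sign now -1; continue with (1/79)
reached (1/79) = 1, so the symbol is -1

-1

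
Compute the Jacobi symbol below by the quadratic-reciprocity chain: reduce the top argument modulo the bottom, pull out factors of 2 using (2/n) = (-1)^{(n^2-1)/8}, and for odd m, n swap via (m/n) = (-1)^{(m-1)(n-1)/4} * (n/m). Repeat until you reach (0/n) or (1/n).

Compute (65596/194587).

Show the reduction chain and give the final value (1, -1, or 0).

0

65596 = 2^2·16399; (2/194587) = -1 since 194587 mod 8 = 3, so (65596/194587) = (-1)^2·(16399/194587); sign now +1
reciprocity: (16399/194587) = -1·(194587/16399) since 16399 mod 4 = 3, 194587 mod 4 = 3; sign now -1
(194587/16399) = (14198/16399)   [reduce mod 16399]
14198 = 2^1·7099; (2/16399) = +1 since 16399 mod 8 = 7, so (14198/16399) = (+1)^1·(7099/16399); sign now -1
reciprocity: (7099/16399) = -1·(16399/7099) since 7099 mod 4 = 3, 16399 mod 4 = 3; sign now +1
(16399/7099) = (2201/7099)   [reduce mod 7099]
reciprocity: (2201/7099) = +1·(7099/2201) since 2201 mod 4 = 1, 7099 mod 4 = 3; sign now +1
(7099/2201) = (496/2201)   [reduce mod 2201]
496 = 2^4·31; (2/2201) = +1 since 2201 mod 8 = 1, so (496/2201) = (+1)^4·(31/2201); sign now +1
reciprocity: (31/2201) = +1·(2201/31) since 31 mod 4 = 3, 2201 mod 4 = 1; sign now +1
(2201/31) = (0/31)   [reduce mod 31]
(0/31) = 0   [gcd(a, n) > 1]; final value = 0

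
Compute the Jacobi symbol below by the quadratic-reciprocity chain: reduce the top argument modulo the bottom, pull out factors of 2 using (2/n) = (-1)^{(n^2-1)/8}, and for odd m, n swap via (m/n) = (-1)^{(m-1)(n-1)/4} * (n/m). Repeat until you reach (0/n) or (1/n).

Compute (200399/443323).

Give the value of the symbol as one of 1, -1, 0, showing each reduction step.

flip (200399/443323) -> (443323/200399): both odd, 200399 mod 4 = 3, 443323 mod 4 = 3, so the flip contributes -1; sign now -1
(443323/200399): 443323 mod 200399 = 42525, so (443323/200399) = (42525/200399)
flip (42525/200399) -> (200399/42525): both odd, 42525 mod 4 = 1, 200399 mod 4 = 3, so the flip contributes +1; sign now -1
(200399/42525): 200399 mod 42525 = 30299, so (200399/42525) = (30299/42525)
flip (30299/42525) -> (42525/30299): both odd, 30299 mod 4 = 3, 42525 mod 4 = 1, so the flip contributes +1; sign now -1
(42525/30299): 42525 mod 30299 = 12226, so (42525/30299) = (12226/30299)
factor out 2^1: 12226 = 2^1·6113; with 30299 mod 8 = 3, (2/30299) = -1; sign now +1; continue with (6113/30299)
flip (6113/30299) -> (30299/6113): both odd, 6113 mod 4 = 1, 30299 mod 4 = 3, so the flip contributes +1; sign now +1
(30299/6113): 30299 mod 6113 = 5847, so (30299/6113) = (5847/6113)
flip (5847/6113) -> (6113/5847): both odd, 5847 mod 4 = 3, 6113 mod 4 = 1, so the flip contributes +1; sign now +1
(6113/5847): 6113 mod 5847 = 266, so (6113/5847) = (266/5847)
factor out 2^1: 266 = 2^1·133; with 5847 mod 8 = 7, (2/5847) = +1; sign now +1; continue with (133/5847)
flip (133/5847) -> (5847/133): both odd, 133 mod 4 = 1, 5847 mod 4 = 3, so the flip contributes +1; sign now +1
(5847/133): 5847 mod 133 = 128, so (5847/133) = (128/133)
factor out 2^7: 128 = 2^7·1; with 133 mod 8 = 5, (2/133) = -1; sign now -1; continue with (1/133)
reached (1/133) = 1, so the symbol is -1

-1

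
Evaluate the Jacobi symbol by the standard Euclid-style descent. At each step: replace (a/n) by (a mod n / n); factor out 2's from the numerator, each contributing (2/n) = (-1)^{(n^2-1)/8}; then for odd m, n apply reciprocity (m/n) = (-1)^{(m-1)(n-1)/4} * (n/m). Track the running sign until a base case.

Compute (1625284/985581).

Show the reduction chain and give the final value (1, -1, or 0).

(1625284/985581): 1625284 mod 985581 = 639703, so (1625284/985581) = (639703/985581)
flip (639703/985581) -> (985581/639703): both odd, 639703 mod 4 = 3, 985581 mod 4 = 1, so the flip contributes +1; sign now +1
(985581/639703): 985581 mod 639703 = 345878, so (985581/639703) = (345878/639703)
factor out 2^1: 345878 = 2^1·172939; with 639703 mod 8 = 7, (2/639703) = +1; sign now +1; continue with (172939/639703)
flip (172939/639703) -> (639703/172939): both odd, 172939 mod 4 = 3, 639703 mod 4 = 3, so the flip contributes -1; sign now -1
(639703/172939): 639703 mod 172939 = 120886, so (639703/172939) = (120886/172939)
factor out 2^1: 120886 = 2^1·60443; with 172939 mod 8 = 3, (2/172939) = -1; sign now +1; continue with (60443/172939)
flip (60443/172939) -> (172939/60443): both odd, 60443 mod 4 = 3, 172939 mod 4 = 3, so the flip contributes -1; sign now -1
(172939/60443): 172939 mod 60443 = 52053, so (172939/60443) = (52053/60443)
flip (52053/60443) -> (60443/52053): both odd, 52053 mod 4 = 1, 60443 mod 4 = 3, so the flip contributes +1; sign now -1
(60443/52053): 60443 mod 52053 = 8390, so (60443/52053) = (8390/52053)
factor out 2^1: 8390 = 2^1·4195; with 52053 mod 8 = 5, (2/52053) = -1; sign now +1; continue with (4195/52053)
flip (4195/52053) -> (52053/4195): both odd, 4195 mod 4 = 3, 52053 mod 4 = 1, so the flip contributes +1; sign now +1
(52053/4195): 52053 mod 4195 = 1713, so (52053/4195) = (1713/4195)
flip (1713/4195) -> (4195/1713): both odd, 1713 mod 4 = 1, 4195 mod 4 = 3, so the flip contributes +1; sign now +1
(4195/1713): 4195 mod 1713 = 769, so (4195/1713) = (769/1713)
flip (769/1713) -> (1713/769): both odd, 769 mod 4 = 1, 1713 mod 4 = 1, so the flip contributes +1; sign now +1
(1713/769): 1713 mod 769 = 175, so (1713/769) = (175/769)
flip (175/769) -> (769/175): both odd, 175 mod 4 = 3, 769 mod 4 = 1, so the flip contributes +1; sign now +1
(769/175): 769 mod 175 = 69, so (769/175) = (69/175)
flip (69/175) -> (175/69): both odd, 69 mod 4 = 1, 175 mod 4 = 3, so the flip contributes +1; sign now +1
(175/69): 175 mod 69 = 37, so (175/69) = (37/69)
flip (37/69) -> (69/37): both odd, 37 mod 4 = 1, 69 mod 4 = 1, so the flip contributes +1; sign now +1
(69/37): 69 mod 37 = 32, so (69/37) = (32/37)
factor out 2^5: 32 = 2^5·1; with 37 mod 8 = 5, (2/37) = -1; sign now -1; continue with (1/37)
reached (1/37) = 1, so the symbol is -1

-1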